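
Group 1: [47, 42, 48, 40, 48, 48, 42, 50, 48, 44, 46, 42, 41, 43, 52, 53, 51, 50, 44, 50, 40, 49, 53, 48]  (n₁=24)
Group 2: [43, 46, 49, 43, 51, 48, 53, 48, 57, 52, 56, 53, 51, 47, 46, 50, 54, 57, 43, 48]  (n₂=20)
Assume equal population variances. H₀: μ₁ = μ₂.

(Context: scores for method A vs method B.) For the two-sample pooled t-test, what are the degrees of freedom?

degrees of freedom = 42

df = n₁ + n₂ − 2 = 24 + 20 − 2 = 42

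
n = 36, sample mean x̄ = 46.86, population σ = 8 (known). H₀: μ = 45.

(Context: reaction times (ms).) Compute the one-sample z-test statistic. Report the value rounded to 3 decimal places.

SE = σ/√n = 8/√36 = 1.3333
z = (x̄−μ₀)/SE = (46.86−45)/1.3333 = 1.3950

test statistic = 1.395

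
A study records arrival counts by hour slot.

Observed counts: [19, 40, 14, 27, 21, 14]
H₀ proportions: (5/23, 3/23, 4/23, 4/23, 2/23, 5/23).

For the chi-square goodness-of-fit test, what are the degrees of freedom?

degrees of freedom = 5

df = k − 1 = 6 − 1 = 5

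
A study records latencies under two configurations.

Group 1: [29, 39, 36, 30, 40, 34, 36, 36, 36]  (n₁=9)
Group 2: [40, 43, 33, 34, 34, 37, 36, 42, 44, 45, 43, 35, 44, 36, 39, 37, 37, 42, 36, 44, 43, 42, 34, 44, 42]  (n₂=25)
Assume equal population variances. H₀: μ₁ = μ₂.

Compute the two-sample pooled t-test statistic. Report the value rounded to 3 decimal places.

x̄₁=35.111, s₁=3.655, n₁=9
x̄₂=39.440, s₂=3.990, n₂=25
s_p² = [8·3.655² + 24·3.990²]/32 = 15.2828
SE = √(s_p²·(1/9+1/25)) = 1.5197
t = (35.111−39.440)/1.5197 = -2.8486
df = 32

test statistic = -2.849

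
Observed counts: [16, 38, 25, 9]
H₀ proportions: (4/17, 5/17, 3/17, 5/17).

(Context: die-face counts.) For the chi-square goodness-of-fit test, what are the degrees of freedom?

df = k − 1 = 4 − 1 = 3

degrees of freedom = 3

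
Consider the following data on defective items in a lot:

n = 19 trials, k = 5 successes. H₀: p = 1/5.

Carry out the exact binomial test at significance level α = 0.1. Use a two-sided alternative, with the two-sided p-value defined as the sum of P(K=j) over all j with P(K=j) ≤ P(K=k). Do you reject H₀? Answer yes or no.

Exact binomial: n=19, k=5, p₀=1/5=0.2000
P(X=j) = C(n,j)·p₀^j·(1−p₀)^(n−j); p = Σ P(X=j) over j with P(X=j) ≤ P(X=5)
p-value (two-sided) = 0.56360
At α=0.1: p ≥ α → fail to reject H₀

reject H₀: no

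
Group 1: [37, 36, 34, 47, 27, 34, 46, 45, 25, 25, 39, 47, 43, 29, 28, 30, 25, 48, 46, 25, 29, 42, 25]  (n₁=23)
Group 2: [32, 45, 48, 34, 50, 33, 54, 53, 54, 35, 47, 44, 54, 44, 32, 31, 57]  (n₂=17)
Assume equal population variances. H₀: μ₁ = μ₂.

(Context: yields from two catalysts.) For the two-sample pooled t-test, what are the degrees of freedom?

df = n₁ + n₂ − 2 = 23 + 17 − 2 = 38

degrees of freedom = 38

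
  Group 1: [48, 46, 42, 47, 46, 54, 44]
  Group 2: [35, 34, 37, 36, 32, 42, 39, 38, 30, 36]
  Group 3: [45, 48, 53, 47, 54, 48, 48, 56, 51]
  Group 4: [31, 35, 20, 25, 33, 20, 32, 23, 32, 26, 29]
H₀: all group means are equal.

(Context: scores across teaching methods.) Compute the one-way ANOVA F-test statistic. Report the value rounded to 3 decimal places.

Group means [46.71, 35.90, 50.00, 27.82], grand mean 38.973
SSB = Σnᵢ(x̄ᵢ−x̄)² = 2977.008; SSW = ΣΣ(x−x̄ᵢ)² = 581.965
MSB = 2977.008/3 = 992.3360; MSW = 581.965/33 = 17.6353
F = MSB/MSW = 56.2699
df = (3, 33)

test statistic = 56.270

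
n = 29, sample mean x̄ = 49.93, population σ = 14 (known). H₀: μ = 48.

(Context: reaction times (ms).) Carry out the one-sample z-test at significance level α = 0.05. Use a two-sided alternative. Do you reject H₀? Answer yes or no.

SE = σ/√n = 14/√29 = 2.5997
z = (x̄−μ₀)/SE = (49.93−48)/2.5997 = 0.7424
p-value (two-sided) = 0.45786
At α=0.05: p ≥ α → fail to reject H₀

reject H₀: no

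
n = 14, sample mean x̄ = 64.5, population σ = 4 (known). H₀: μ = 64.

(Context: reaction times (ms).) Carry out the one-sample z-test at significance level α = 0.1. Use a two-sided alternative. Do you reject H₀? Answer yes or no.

reject H₀: no

SE = σ/√n = 4/√14 = 1.0690
z = (x̄−μ₀)/SE = (64.5−64)/1.0690 = 0.4677
p-value (two-sided) = 0.63999
At α=0.1: p ≥ α → fail to reject H₀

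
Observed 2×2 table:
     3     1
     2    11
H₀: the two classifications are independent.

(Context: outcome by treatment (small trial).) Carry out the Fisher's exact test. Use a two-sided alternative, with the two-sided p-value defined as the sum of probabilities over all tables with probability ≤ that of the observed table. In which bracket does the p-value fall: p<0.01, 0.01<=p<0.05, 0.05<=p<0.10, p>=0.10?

Margins: r₁=4, r₂=13, c₁=5, c₂=12, n=17
p_obs = C(4,3)·C(13,2)/C(17,5); sum pmf over tables with pmf ≤ p_obs
p-value (two-sided) = 0.05252
→ bracket: 0.05<=p<0.10

p-value bracket: 0.05<=p<0.10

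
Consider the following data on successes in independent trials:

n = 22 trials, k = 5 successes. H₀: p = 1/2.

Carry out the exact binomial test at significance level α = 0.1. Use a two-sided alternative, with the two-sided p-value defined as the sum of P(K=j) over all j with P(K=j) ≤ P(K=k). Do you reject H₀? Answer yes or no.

Exact binomial: n=22, k=5, p₀=1/2=0.5000
P(X=j) = C(n,j)·p₀^j·(1−p₀)^(n−j); p = Σ P(X=j) over j with P(X=j) ≤ P(X=5)
p-value (two-sided) = 0.01690
At α=0.1: p < α → reject H₀

reject H₀: yes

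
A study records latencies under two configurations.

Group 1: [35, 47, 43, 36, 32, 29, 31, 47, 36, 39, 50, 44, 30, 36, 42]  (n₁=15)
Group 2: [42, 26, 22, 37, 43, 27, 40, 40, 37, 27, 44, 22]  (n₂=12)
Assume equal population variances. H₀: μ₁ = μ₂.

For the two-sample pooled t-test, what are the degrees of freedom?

degrees of freedom = 25

df = n₁ + n₂ − 2 = 15 + 12 − 2 = 25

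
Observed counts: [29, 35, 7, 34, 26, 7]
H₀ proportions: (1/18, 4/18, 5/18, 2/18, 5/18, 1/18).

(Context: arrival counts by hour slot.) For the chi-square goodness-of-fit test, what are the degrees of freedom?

degrees of freedom = 5

df = k − 1 = 6 − 1 = 5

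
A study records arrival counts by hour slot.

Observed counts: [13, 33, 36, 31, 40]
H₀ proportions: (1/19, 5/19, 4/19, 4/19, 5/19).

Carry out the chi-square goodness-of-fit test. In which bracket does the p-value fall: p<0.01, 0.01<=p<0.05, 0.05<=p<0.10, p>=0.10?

p-value bracket: p>=0.10

n = 153; E_i = n·p_i = [8.05, 40.26, 32.21, 32.21, 40.26]
χ² = (13−8.05)²/8.05 + (33−40.26)²/40.26 + (36−32.21)²/32.21 + (31−32.21)²/32.21 + (40−40.26)²/40.26 = 4.8428
df = 4
p-value (upper-tail) = 0.30381
→ bracket: p>=0.10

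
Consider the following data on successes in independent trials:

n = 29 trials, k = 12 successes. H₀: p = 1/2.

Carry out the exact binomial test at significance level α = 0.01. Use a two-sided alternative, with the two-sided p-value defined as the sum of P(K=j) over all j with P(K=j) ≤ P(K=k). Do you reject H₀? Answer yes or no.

Exact binomial: n=29, k=12, p₀=1/2=0.5000
P(X=j) = C(n,j)·p₀^j·(1−p₀)^(n−j); p = Σ P(X=j) over j with P(X=j) ≤ P(X=12)
p-value (two-sided) = 0.45826
At α=0.01: p ≥ α → fail to reject H₀

reject H₀: no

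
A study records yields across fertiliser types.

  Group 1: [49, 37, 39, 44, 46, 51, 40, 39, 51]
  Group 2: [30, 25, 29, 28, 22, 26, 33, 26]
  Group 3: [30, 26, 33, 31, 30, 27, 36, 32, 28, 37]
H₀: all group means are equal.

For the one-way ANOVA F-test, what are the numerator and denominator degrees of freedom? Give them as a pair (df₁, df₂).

k = 3 groups, N = 27 total
df = (k−1, N−k) = (3−1, 27−3) = (2, 24)

degrees of freedom = [2, 24]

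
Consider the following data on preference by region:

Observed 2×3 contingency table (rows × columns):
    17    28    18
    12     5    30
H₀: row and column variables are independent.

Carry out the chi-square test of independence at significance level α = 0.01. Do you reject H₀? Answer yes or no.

Row totals [63, 47], col totals [29, 33, 48], n=110
χ² = (17−16.61)²/16.61 + (28−18.90)²/18.90 + (18−27.49)²/27.49 + (12−12.39)²/12.39 + (5−14.10)²/14.10 + (30−20.51)²/20.51 = 17.9448
df = 2
p-value (upper-tail) = 0.00013
At α=0.01: p < α → reject H₀

reject H₀: yes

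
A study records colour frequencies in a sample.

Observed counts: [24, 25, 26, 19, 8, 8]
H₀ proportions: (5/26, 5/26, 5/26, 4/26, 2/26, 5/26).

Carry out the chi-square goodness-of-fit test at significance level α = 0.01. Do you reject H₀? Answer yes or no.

reject H₀: no

n = 110; E_i = n·p_i = [21.15, 21.15, 21.15, 16.92, 8.46, 21.15]
χ² = (24−21.15)²/21.15 + (25−21.15)²/21.15 + (26−21.15)²/21.15 + (19−16.92)²/16.92 + (8−8.46)²/8.46 + (8−21.15)²/21.15 = 10.6518
df = 5
p-value (upper-tail) = 0.05874
At α=0.01: p ≥ α → fail to reject H₀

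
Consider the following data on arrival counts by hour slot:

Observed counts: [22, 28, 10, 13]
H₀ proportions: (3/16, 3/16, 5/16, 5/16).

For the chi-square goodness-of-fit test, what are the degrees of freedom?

degrees of freedom = 3

df = k − 1 = 4 − 1 = 3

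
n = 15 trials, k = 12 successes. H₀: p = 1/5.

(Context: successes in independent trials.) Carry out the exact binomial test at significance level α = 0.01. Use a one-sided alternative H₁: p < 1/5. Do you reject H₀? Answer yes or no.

reject H₀: no

Exact binomial: n=15, k=12, p₀=1/5=0.2000
P(X≤12) from Σ C(n,i)·p₀^i·(1−p₀)^(n−i)
p-value (one-sided, H₁ less) = 1.00000
At α=0.01: p ≥ α → fail to reject H₀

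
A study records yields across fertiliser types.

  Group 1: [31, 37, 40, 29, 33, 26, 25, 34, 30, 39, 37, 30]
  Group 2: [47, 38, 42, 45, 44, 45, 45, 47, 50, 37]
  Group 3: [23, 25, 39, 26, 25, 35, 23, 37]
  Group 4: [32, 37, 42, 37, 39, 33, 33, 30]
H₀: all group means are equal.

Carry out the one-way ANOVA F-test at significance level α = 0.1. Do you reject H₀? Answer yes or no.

Group means [32.58, 44.00, 29.12, 35.38], grand mean 35.447
SSB = Σnᵢ(x̄ᵢ−x̄)² = 1149.728; SSW = ΣΣ(x−x̄ᵢ)² = 839.667
MSB = 1149.728/3 = 383.2427; MSW = 839.667/34 = 24.6961
F = MSB/MSW = 15.5184
df = (3, 34)
p-value (upper-tail) = 0.00000
At α=0.1: p < α → reject H₀

reject H₀: yes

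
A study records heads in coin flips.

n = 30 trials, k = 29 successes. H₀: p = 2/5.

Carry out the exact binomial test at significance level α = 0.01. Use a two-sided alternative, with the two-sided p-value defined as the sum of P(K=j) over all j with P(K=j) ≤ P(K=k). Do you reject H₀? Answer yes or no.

Exact binomial: n=30, k=29, p₀=2/5=0.4000
P(X=j) = C(n,j)·p₀^j·(1−p₀)^(n−j); p = Σ P(X=j) over j with P(X=j) ≤ P(X=29)
p-value (two-sided) = 0.00000
At α=0.01: p < α → reject H₀

reject H₀: yes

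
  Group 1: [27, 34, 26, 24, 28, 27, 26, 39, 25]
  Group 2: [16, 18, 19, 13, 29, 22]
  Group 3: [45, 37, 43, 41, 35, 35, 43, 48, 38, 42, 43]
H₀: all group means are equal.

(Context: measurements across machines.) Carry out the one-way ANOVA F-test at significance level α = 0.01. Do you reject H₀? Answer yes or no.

reject H₀: yes

Group means [28.44, 19.50, 40.91], grand mean 31.654
SSB = Σnᵢ(x̄ᵢ−x̄)² = 1921.253; SSW = ΣΣ(x−x̄ᵢ)² = 518.631
MSB = 1921.253/2 = 960.6267; MSW = 518.631/23 = 22.5492
F = MSB/MSW = 42.6014
df = (2, 23)
p-value (upper-tail) = 0.00000
At α=0.01: p < α → reject H₀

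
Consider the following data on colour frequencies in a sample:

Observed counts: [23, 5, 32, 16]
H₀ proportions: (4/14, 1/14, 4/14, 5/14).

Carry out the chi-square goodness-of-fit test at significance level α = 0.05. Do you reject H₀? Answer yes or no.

n = 76; E_i = n·p_i = [21.71, 5.43, 21.71, 27.14]
χ² = (23−21.71)²/21.71 + (5−5.43)²/5.43 + (32−21.71)²/21.71 + (16−27.14)²/27.14 = 9.5566
df = 3
p-value (upper-tail) = 0.02274
At α=0.05: p < α → reject H₀

reject H₀: yes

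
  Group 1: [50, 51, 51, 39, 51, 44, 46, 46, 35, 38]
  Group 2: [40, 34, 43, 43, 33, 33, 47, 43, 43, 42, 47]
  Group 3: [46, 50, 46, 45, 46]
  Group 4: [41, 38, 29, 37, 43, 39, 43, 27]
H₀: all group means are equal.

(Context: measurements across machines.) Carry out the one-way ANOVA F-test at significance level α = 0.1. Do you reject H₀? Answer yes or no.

Group means [45.10, 40.73, 46.60, 37.12], grand mean 42.029
SSB = Σnᵢ(x̄ᵢ−x̄)² = 409.814; SSW = ΣΣ(x−x̄ᵢ)² = 859.157
MSB = 409.814/3 = 136.6046; MSW = 859.157/30 = 28.6386
F = MSB/MSW = 4.7700
df = (3, 30)
p-value (upper-tail) = 0.00778
At α=0.1: p < α → reject H₀

reject H₀: yes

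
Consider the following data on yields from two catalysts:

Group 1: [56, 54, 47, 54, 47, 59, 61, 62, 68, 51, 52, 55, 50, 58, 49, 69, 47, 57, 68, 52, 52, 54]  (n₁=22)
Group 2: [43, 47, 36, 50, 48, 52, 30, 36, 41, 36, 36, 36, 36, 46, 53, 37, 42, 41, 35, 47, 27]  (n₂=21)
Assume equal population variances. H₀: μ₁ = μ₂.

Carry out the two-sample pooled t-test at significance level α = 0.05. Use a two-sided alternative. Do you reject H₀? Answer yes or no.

reject H₀: yes

x̄₁=55.545, s₁=6.696, n₁=22
x̄₂=40.714, s₂=7.121, n₂=21
s_p² = [21·6.696² + 20·7.121²]/41 = 47.7010
SE = √(s_p²·(1/22+1/21)) = 2.1071
t = (55.545−40.714)/2.1071 = 7.0388
df = 41
p-value (two-sided) = 0.00000
At α=0.05: p < α → reject H₀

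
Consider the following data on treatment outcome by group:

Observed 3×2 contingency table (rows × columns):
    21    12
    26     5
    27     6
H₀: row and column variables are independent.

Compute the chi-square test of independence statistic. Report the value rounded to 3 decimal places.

Row totals [33, 31, 33], col totals [74, 23], n=97
χ² = (21−25.18)²/25.18 + (12−7.82)²/7.82 + (26−23.65)²/23.65 + (5−7.35)²/7.35 + (27−25.18)²/25.18 + (6−7.82)²/7.82 = 4.4634
df = 2

test statistic = 4.463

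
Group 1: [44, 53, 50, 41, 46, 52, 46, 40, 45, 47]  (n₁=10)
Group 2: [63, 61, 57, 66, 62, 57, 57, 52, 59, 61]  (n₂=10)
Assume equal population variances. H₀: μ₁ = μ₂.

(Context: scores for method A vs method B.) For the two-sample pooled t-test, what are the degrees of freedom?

degrees of freedom = 18

df = n₁ + n₂ − 2 = 10 + 10 − 2 = 18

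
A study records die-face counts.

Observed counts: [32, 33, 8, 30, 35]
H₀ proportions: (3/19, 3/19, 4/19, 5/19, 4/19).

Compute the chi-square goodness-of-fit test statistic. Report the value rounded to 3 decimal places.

test statistic = 28.124

n = 138; E_i = n·p_i = [21.79, 21.79, 29.05, 36.32, 29.05]
χ² = (32−21.79)²/21.79 + (33−21.79)²/21.79 + (8−29.05)²/29.05 + (30−36.32)²/36.32 + (35−29.05)²/29.05 = 28.1238
df = 4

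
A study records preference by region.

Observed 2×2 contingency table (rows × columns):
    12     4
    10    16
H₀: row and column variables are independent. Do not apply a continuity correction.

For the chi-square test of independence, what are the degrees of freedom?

degrees of freedom = 1

df = (r−1)(c−1) = (2−1)·(2−1) = 1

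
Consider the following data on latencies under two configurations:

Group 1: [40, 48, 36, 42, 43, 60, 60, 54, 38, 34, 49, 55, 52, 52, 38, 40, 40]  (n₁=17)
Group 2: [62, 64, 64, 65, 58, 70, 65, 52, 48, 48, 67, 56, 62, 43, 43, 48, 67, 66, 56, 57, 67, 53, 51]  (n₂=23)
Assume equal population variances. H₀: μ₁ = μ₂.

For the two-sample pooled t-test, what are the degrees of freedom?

df = n₁ + n₂ − 2 = 17 + 23 − 2 = 38

degrees of freedom = 38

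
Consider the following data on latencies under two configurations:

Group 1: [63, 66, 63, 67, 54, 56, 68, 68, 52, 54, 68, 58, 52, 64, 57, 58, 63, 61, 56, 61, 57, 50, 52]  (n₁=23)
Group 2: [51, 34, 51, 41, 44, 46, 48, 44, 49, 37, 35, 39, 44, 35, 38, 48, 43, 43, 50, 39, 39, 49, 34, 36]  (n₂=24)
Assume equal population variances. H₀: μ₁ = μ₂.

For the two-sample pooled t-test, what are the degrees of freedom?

degrees of freedom = 45

df = n₁ + n₂ − 2 = 23 + 24 − 2 = 45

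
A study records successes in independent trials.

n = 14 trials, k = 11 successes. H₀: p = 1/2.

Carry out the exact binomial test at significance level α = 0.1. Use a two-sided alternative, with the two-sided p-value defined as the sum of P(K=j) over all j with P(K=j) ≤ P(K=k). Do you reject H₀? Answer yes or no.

reject H₀: yes

Exact binomial: n=14, k=11, p₀=1/2=0.5000
P(X=j) = C(n,j)·p₀^j·(1−p₀)^(n−j); p = Σ P(X=j) over j with P(X=j) ≤ P(X=11)
p-value (two-sided) = 0.05737
At α=0.1: p < α → reject H₀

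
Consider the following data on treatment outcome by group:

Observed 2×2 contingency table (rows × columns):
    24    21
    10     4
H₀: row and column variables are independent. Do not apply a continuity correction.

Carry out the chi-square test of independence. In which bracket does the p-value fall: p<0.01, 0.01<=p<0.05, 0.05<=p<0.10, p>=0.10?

p-value bracket: p>=0.10

Row totals [45, 14], col totals [34, 25], n=59
χ² = (24−25.93)²/25.93 + (21−19.07)²/19.07 + (10−8.07)²/8.07 + (4−5.93)²/5.93 = 1.4319
df = 1
p-value (upper-tail) = 0.23146
→ bracket: p>=0.10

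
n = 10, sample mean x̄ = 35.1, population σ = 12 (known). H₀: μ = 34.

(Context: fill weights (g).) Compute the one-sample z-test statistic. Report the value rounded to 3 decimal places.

SE = σ/√n = 12/√10 = 3.7947
z = (x̄−μ₀)/SE = (35.1−34)/3.7947 = 0.2899

test statistic = 0.290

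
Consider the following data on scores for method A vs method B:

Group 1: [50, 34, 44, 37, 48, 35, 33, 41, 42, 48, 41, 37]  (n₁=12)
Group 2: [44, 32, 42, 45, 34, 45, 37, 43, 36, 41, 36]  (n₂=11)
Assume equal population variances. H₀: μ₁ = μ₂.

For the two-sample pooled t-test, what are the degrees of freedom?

df = n₁ + n₂ − 2 = 12 + 11 − 2 = 21

degrees of freedom = 21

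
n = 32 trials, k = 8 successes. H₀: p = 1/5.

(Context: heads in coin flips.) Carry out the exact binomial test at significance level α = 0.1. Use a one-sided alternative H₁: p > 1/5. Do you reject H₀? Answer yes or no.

reject H₀: no

Exact binomial: n=32, k=8, p₀=1/5=0.2000
P(X≥8) from Σ C(n,i)·p₀^i·(1−p₀)^(n−i)
p-value (one-sided, H₁ greater) = 0.30176
At α=0.1: p ≥ α → fail to reject H₀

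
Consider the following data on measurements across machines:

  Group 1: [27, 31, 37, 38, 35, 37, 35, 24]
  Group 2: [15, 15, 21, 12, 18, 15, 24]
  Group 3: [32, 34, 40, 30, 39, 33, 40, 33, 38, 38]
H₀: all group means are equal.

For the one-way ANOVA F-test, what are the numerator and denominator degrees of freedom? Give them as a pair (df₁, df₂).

k = 3 groups, N = 25 total
df = (k−1, N−k) = (3−1, 25−3) = (2, 22)

degrees of freedom = [2, 22]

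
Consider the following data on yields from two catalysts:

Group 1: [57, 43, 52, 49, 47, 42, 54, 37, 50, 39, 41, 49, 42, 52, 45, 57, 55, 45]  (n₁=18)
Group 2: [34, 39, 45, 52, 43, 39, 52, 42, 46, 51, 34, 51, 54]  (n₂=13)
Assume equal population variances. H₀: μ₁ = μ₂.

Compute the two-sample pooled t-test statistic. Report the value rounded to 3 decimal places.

test statistic = 1.177

x̄₁=47.556, s₁=6.176, n₁=18
x̄₂=44.769, s₂=6.942, n₂=13
s_p² = [17·6.176² + 12·6.942²]/29 = 42.3018
SE = √(s_p²·(1/18+1/13)) = 2.3673
t = (47.556−44.769)/2.3673 = 1.1770
df = 29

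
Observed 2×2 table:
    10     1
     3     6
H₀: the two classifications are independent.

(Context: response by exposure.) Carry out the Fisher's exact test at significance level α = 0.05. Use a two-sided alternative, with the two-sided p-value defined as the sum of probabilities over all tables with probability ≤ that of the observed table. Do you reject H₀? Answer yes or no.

reject H₀: yes

Margins: r₁=11, r₂=9, c₁=13, c₂=7, n=20
p_obs = C(11,10)·C(9,3)/C(20,13); sum pmf over tables with pmf ≤ p_obs
p-value (two-sided) = 0.01664
At α=0.05: p < α → reject H₀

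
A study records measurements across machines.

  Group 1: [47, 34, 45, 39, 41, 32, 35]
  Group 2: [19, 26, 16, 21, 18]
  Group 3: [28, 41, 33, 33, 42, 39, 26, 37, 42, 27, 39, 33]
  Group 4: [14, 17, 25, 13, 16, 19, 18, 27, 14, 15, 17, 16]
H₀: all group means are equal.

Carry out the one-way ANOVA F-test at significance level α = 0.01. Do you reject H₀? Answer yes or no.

Group means [39.00, 20.00, 35.00, 17.58], grand mean 27.889
SSB = Σnᵢ(x̄ᵢ−x̄)² = 3056.639; SSW = ΣΣ(x−x̄ᵢ)² = 832.917
MSB = 3056.639/3 = 1018.8796; MSW = 832.917/32 = 26.0286
F = MSB/MSW = 39.1446
df = (3, 32)
p-value (upper-tail) = 0.00000
At α=0.01: p < α → reject H₀

reject H₀: yes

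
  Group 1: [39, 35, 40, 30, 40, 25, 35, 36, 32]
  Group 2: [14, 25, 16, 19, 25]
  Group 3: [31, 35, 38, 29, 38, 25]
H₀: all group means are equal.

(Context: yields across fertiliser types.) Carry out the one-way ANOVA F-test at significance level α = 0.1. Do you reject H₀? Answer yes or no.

reject H₀: yes

Group means [34.67, 19.80, 32.67], grand mean 30.350
SSB = Σnᵢ(x̄ᵢ−x̄)² = 756.417; SSW = ΣΣ(x−x̄ᵢ)² = 440.133
MSB = 756.417/2 = 378.2083; MSW = 440.133/17 = 25.8902
F = MSB/MSW = 14.6082
df = (2, 17)
p-value (upper-tail) = 0.00020
At α=0.1: p < α → reject H₀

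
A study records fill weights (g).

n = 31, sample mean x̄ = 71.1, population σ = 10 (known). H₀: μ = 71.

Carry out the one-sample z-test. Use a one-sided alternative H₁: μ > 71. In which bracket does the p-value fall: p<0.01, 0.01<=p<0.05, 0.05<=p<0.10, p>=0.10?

SE = σ/√n = 10/√31 = 1.7961
z = (x̄−μ₀)/SE = (71.1−71)/1.7961 = 0.0557
p-value (one-sided, H₁ greater) = 0.47780
→ bracket: p>=0.10

p-value bracket: p>=0.10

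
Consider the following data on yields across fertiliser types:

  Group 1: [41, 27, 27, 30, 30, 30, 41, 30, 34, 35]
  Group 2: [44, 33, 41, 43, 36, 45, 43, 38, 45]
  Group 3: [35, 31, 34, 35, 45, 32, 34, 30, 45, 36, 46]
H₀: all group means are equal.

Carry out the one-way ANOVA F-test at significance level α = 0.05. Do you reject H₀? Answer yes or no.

Group means [32.50, 40.89, 36.64], grand mean 36.533
SSB = Σnᵢ(x̄ᵢ−x̄)² = 333.532; SSW = ΣΣ(x−x̄ᵢ)² = 729.934
MSB = 333.532/2 = 166.7662; MSW = 729.934/27 = 27.0346
F = MSB/MSW = 6.1686
df = (2, 27)
p-value (upper-tail) = 0.00622
At α=0.05: p < α → reject H₀

reject H₀: yes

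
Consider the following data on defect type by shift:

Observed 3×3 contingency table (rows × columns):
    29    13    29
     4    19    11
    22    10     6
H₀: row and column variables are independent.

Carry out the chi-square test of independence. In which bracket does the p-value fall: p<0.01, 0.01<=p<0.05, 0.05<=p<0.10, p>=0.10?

Row totals [71, 34, 38], col totals [55, 42, 46], n=143
χ² = (29−27.31)²/27.31 + (13−20.85)²/20.85 + (29−22.84)²/22.84 + (4−13.08)²/13.08 + (19−9.99)²/9.99 + (11−10.94)²/10.94 + (22−14.62)²/14.62 + (10−11.16)²/11.16 + (6−12.22)²/12.22 = 26.1824
df = 4
p-value (upper-tail) = 0.00003
→ bracket: p<0.01

p-value bracket: p<0.01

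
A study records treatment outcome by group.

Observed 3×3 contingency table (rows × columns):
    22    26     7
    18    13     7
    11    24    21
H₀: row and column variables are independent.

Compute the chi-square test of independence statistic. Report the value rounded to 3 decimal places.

Row totals [55, 38, 56], col totals [51, 63, 35], n=149
χ² = (22−18.83)²/18.83 + (26−23.26)²/23.26 + (7−12.92)²/12.92 + (18−13.01)²/13.01 + (13−16.07)²/16.07 + (7−8.93)²/8.93 + (11−19.17)²/19.17 + (24−23.68)²/23.68 + (21−13.15)²/13.15 = 14.6538
df = 4

test statistic = 14.654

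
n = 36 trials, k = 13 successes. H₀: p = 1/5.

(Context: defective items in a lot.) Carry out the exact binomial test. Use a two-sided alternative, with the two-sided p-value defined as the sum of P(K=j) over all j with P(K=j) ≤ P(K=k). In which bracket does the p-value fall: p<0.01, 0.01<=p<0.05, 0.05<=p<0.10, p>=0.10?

Exact binomial: n=36, k=13, p₀=1/5=0.2000
P(X=j) = C(n,j)·p₀^j·(1−p₀)^(n−j); p = Σ P(X=j) over j with P(X=j) ≤ P(X=13)
p-value (two-sided) = 0.02146
→ bracket: 0.01<=p<0.05

p-value bracket: 0.01<=p<0.05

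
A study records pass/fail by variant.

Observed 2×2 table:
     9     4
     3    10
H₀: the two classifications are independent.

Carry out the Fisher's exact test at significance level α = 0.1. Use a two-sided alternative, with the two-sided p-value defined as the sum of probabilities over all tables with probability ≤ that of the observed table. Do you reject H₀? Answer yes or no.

Margins: r₁=13, r₂=13, c₁=12, c₂=14, n=26
p_obs = C(13,9)·C(13,3)/C(26,12); sum pmf over tables with pmf ≤ p_obs
p-value (two-sided) = 0.04718
At α=0.1: p < α → reject H₀

reject H₀: yes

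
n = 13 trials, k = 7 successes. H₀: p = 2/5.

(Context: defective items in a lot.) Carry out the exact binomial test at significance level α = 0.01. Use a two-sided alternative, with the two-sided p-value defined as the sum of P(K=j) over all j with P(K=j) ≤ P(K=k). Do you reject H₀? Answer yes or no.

reject H₀: no

Exact binomial: n=13, k=7, p₀=2/5=0.4000
P(X=j) = C(n,j)·p₀^j·(1−p₀)^(n−j); p = Σ P(X=j) over j with P(X=j) ≤ P(X=7)
p-value (two-sided) = 0.39742
At α=0.01: p ≥ α → fail to reject H₀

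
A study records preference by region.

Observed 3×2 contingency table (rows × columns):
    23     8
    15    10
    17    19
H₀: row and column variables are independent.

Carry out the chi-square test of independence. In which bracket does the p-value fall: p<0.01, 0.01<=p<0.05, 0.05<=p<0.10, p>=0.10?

p-value bracket: 0.05<=p<0.10

Row totals [31, 25, 36], col totals [55, 37], n=92
χ² = (23−18.53)²/18.53 + (8−12.47)²/12.47 + (15−14.95)²/14.95 + (10−10.05)²/10.05 + (17−21.52)²/21.52 + (19−14.48)²/14.48 = 5.0404
df = 2
p-value (upper-tail) = 0.08044
→ bracket: 0.05<=p<0.10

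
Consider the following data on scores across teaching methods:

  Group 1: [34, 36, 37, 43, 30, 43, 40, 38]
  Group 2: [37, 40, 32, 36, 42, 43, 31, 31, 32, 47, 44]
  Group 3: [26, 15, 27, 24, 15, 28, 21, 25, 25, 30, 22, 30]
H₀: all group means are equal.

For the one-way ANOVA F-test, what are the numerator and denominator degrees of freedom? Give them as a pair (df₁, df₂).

degrees of freedom = [2, 28]

k = 3 groups, N = 31 total
df = (k−1, N−k) = (3−1, 31−3) = (2, 28)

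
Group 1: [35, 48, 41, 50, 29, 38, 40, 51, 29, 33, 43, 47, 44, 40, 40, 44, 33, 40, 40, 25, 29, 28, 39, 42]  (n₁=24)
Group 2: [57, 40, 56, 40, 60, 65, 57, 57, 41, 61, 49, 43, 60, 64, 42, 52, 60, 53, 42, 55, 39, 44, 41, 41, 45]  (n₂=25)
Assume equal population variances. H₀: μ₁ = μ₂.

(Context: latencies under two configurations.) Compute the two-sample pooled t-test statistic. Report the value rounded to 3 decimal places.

x̄₁=38.667, s₁=7.215, n₁=24
x̄₂=50.560, s₂=8.799, n₂=25
s_p² = [23·7.215² + 24·8.799²]/47 = 65.0105
SE = √(s_p²·(1/24+1/25)) = 2.3042
t = (38.667−50.560)/2.3042 = -5.1617
df = 47

test statistic = -5.162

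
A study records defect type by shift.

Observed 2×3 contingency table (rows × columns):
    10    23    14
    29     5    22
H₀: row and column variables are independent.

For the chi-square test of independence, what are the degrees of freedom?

degrees of freedom = 2

df = (r−1)(c−1) = (2−1)·(3−1) = 2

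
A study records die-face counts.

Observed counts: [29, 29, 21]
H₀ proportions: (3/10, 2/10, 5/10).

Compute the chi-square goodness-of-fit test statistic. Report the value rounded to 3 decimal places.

test statistic = 20.878

n = 79; E_i = n·p_i = [23.70, 15.80, 39.50]
χ² = (29−23.70)²/23.70 + (29−15.80)²/15.80 + (21−39.50)²/39.50 = 20.8776
df = 2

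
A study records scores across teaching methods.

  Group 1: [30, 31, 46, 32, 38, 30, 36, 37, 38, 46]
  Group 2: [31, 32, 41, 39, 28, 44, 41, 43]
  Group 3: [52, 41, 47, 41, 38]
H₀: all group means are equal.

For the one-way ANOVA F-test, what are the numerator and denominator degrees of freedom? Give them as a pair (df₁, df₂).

degrees of freedom = [2, 20]

k = 3 groups, N = 23 total
df = (k−1, N−k) = (3−1, 23−3) = (2, 20)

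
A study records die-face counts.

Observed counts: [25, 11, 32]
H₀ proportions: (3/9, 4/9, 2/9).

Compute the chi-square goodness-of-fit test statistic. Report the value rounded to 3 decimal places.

n = 68; E_i = n·p_i = [22.67, 30.22, 15.11]
χ² = (25−22.67)²/22.67 + (11−30.22)²/30.22 + (32−15.11)²/15.11 = 31.3419
df = 2

test statistic = 31.342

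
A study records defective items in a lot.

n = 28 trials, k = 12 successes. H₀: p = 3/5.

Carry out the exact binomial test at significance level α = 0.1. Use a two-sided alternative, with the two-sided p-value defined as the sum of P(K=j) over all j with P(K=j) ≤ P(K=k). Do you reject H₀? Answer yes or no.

reject H₀: yes

Exact binomial: n=28, k=12, p₀=3/5=0.6000
P(X=j) = C(n,j)·p₀^j·(1−p₀)^(n−j); p = Σ P(X=j) over j with P(X=j) ≤ P(X=12)
p-value (two-sided) = 0.08140
At α=0.1: p < α → reject H₀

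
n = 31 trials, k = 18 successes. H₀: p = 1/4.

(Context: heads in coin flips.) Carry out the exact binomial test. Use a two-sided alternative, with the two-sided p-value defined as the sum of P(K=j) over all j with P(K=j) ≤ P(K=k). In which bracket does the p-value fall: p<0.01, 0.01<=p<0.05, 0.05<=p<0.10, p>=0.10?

Exact binomial: n=31, k=18, p₀=1/4=0.2500
P(X=j) = C(n,j)·p₀^j·(1−p₀)^(n−j); p = Σ P(X=j) over j with P(X=j) ≤ P(X=18)
p-value (two-sided) = 0.00009
→ bracket: p<0.01

p-value bracket: p<0.01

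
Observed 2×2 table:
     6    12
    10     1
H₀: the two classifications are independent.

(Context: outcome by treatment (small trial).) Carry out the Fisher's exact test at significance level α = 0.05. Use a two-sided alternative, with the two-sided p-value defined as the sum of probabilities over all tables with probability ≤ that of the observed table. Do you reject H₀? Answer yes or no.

reject H₀: yes

Margins: r₁=18, r₂=11, c₁=16, c₂=13, n=29
p_obs = C(18,6)·C(11,10)/C(29,16); sum pmf over tables with pmf ≤ p_obs
p-value (two-sided) = 0.00575
At α=0.05: p < α → reject H₀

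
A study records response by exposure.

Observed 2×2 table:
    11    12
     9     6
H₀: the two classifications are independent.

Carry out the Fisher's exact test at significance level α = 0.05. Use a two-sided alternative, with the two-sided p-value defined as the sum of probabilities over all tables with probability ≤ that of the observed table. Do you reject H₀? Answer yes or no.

Margins: r₁=23, r₂=15, c₁=20, c₂=18, n=38
p_obs = C(23,11)·C(15,9)/C(38,20); sum pmf over tables with pmf ≤ p_obs
p-value (two-sided) = 0.52163
At α=0.05: p ≥ α → fail to reject H₀

reject H₀: no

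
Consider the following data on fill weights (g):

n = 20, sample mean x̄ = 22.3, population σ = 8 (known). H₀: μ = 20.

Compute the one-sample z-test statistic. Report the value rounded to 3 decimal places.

test statistic = 1.286

SE = σ/√n = 8/√20 = 1.7889
z = (x̄−μ₀)/SE = (22.3−20)/1.7889 = 1.2857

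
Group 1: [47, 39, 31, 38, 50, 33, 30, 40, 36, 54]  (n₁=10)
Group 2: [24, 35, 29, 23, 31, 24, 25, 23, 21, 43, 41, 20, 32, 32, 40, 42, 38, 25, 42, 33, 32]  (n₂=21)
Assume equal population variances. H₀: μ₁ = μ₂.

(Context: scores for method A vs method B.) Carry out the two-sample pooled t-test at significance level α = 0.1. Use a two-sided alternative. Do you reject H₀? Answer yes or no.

x̄₁=39.800, s₁=8.135, n₁=10
x̄₂=31.190, s₂=7.620, n₂=21
s_p² = [9·8.135² + 20·7.620²]/29 = 60.5806
SE = √(s_p²·(1/10+1/21)) = 2.9905
t = (39.800−31.190)/2.9905 = 2.8790
df = 29
p-value (two-sided) = 0.00742
At α=0.1: p < α → reject H₀

reject H₀: yes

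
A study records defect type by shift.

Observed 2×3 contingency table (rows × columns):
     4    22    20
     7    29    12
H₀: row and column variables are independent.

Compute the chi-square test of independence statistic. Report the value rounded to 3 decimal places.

Row totals [46, 48], col totals [11, 51, 32], n=94
χ² = (4−5.38)²/5.38 + (22−24.96)²/24.96 + (20−15.66)²/15.66 + (7−5.62)²/5.62 + (29−26.04)²/26.04 + (12−16.34)²/16.34 = 3.7381
df = 2

test statistic = 3.738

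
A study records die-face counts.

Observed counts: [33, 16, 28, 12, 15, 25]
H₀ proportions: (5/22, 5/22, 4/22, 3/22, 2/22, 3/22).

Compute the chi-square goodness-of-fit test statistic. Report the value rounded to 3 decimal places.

test statistic = 13.204

n = 129; E_i = n·p_i = [29.32, 29.32, 23.45, 17.59, 11.73, 17.59]
χ² = (33−29.32)²/29.32 + (16−29.32)²/29.32 + (28−23.45)²/23.45 + (12−17.59)²/17.59 + (15−11.73)²/11.73 + (25−17.59)²/17.59 = 13.2041
df = 5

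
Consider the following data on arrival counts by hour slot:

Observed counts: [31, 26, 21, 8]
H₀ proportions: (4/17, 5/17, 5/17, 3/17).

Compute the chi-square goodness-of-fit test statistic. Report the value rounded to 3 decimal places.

n = 86; E_i = n·p_i = [20.24, 25.29, 25.29, 15.18]
χ² = (31−20.24)²/20.24 + (26−25.29)²/25.29 + (21−25.29)²/25.29 + (8−15.18)²/15.18 = 9.8688
df = 3

test statistic = 9.869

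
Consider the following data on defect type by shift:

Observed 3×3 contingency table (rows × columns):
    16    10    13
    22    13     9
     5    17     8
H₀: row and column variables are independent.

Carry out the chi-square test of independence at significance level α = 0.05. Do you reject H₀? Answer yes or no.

reject H₀: yes

Row totals [39, 44, 30], col totals [43, 40, 30], n=113
χ² = (16−14.84)²/14.84 + (10−13.81)²/13.81 + (13−10.35)²/10.35 + (22−16.74)²/16.74 + (13−15.58)²/15.58 + (9−11.68)²/11.68 + (5−11.42)²/11.42 + (17−10.62)²/10.62 + (8−7.96)²/7.96 = 11.9469
df = 4
p-value (upper-tail) = 0.01775
At α=0.05: p < α → reject H₀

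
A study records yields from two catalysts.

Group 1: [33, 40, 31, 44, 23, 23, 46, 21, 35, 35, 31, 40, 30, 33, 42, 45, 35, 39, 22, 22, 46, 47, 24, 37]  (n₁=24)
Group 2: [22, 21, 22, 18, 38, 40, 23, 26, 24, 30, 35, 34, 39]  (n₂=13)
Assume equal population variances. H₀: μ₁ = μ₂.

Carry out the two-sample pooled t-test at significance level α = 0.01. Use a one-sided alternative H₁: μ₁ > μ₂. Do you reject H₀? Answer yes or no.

x̄₁=34.333, s₁=8.555, n₁=24
x̄₂=28.615, s₂=7.719, n₂=13
s_p² = [23·8.555² + 12·7.719²]/35 = 68.5260
SE = √(s_p²·(1/24+1/13)) = 2.8507
t = (34.333−28.615)/2.8507 = 2.0058
df = 35
p-value (one-sided, H₁ greater) = 0.02633
At α=0.01: p ≥ α → fail to reject H₀

reject H₀: no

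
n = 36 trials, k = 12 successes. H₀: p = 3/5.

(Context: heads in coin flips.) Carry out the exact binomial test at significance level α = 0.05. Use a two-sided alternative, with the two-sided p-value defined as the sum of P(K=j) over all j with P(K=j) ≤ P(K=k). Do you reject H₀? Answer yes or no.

reject H₀: yes

Exact binomial: n=36, k=12, p₀=3/5=0.6000
P(X=j) = C(n,j)·p₀^j·(1−p₀)^(n−j); p = Σ P(X=j) over j with P(X=j) ≤ P(X=12)
p-value (two-sided) = 0.00176
At α=0.05: p < α → reject H₀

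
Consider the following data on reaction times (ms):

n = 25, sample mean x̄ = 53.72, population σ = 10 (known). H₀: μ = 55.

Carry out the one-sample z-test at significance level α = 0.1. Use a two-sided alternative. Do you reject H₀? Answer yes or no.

SE = σ/√n = 10/√25 = 2.0000
z = (x̄−μ₀)/SE = (53.72−55)/2.0000 = -0.6400
p-value (two-sided) = 0.52217
At α=0.1: p ≥ α → fail to reject H₀

reject H₀: no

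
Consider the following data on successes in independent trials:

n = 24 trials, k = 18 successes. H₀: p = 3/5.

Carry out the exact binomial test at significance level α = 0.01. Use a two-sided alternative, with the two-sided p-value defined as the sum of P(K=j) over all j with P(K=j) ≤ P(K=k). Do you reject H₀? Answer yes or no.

reject H₀: no

Exact binomial: n=24, k=18, p₀=3/5=0.6000
P(X=j) = C(n,j)·p₀^j·(1−p₀)^(n−j); p = Σ P(X=j) over j with P(X=j) ≤ P(X=18)
p-value (two-sided) = 0.14945
At α=0.01: p ≥ α → fail to reject H₀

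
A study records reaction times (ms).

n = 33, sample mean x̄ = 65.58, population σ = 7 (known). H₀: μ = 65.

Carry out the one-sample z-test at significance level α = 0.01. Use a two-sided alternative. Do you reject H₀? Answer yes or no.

SE = σ/√n = 7/√33 = 1.2185
z = (x̄−μ₀)/SE = (65.58−65)/1.2185 = 0.4760
p-value (two-sided) = 0.63409
At α=0.01: p ≥ α → fail to reject H₀

reject H₀: no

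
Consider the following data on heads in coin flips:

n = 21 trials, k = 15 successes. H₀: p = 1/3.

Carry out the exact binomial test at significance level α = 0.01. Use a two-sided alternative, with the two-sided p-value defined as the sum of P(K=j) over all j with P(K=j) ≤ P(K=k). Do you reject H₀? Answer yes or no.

reject H₀: yes

Exact binomial: n=21, k=15, p₀=1/3=0.3333
P(X=j) = C(n,j)·p₀^j·(1−p₀)^(n−j); p = Σ P(X=j) over j with P(X=j) ≤ P(X=15)
p-value (two-sided) = 0.00060
At α=0.01: p < α → reject H₀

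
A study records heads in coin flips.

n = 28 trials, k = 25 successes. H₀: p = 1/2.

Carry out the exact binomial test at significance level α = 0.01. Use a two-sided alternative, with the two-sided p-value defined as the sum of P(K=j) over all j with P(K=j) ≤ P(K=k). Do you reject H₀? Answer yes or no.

Exact binomial: n=28, k=25, p₀=1/2=0.5000
P(X=j) = C(n,j)·p₀^j·(1−p₀)^(n−j); p = Σ P(X=j) over j with P(X=j) ≤ P(X=25)
p-value (two-sided) = 0.00003
At α=0.01: p < α → reject H₀

reject H₀: yes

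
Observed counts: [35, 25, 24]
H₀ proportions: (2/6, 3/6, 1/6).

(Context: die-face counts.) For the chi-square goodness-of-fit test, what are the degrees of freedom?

df = k − 1 = 3 − 1 = 2

degrees of freedom = 2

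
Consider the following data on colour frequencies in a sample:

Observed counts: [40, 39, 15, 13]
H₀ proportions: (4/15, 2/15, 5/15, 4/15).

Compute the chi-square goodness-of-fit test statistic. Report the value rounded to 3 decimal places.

test statistic = 67.918

n = 107; E_i = n·p_i = [28.53, 14.27, 35.67, 28.53]
χ² = (40−28.53)²/28.53 + (39−14.27)²/14.27 + (15−35.67)²/35.67 + (13−28.53)²/28.53 = 67.9182
df = 3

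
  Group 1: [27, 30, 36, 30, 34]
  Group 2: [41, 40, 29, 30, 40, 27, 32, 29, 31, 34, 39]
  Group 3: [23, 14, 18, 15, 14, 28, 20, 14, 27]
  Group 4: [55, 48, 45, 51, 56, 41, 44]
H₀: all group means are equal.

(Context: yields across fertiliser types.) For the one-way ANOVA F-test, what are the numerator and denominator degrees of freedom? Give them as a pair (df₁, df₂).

degrees of freedom = [3, 28]

k = 4 groups, N = 32 total
df = (k−1, N−k) = (4−1, 32−4) = (3, 28)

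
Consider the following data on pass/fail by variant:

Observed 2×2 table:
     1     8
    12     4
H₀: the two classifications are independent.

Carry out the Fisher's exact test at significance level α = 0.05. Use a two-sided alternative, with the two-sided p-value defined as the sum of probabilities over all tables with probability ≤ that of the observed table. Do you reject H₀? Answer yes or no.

Margins: r₁=9, r₂=16, c₁=13, c₂=12, n=25
p_obs = C(9,1)·C(16,12)/C(25,13); sum pmf over tables with pmf ≤ p_obs
p-value (two-sided) = 0.00361
At α=0.05: p < α → reject H₀

reject H₀: yes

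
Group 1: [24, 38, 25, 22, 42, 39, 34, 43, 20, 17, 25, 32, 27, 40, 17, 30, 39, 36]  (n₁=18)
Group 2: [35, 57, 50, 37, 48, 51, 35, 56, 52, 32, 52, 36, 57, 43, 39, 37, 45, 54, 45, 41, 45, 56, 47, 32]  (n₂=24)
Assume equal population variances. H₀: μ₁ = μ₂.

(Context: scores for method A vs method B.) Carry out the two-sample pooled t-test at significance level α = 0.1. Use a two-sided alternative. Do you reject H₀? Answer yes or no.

x̄₁=30.556, s₁=8.699, n₁=18
x̄₂=45.083, s₂=8.304, n₂=24
s_p² = [17·8.699² + 23·8.304²]/40 = 71.8069
SE = √(s_p²·(1/18+1/24)) = 2.6422
t = (30.556−45.083)/2.6422 = -5.4984
df = 40
p-value (two-sided) = 0.00000
At α=0.1: p < α → reject H₀

reject H₀: yes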